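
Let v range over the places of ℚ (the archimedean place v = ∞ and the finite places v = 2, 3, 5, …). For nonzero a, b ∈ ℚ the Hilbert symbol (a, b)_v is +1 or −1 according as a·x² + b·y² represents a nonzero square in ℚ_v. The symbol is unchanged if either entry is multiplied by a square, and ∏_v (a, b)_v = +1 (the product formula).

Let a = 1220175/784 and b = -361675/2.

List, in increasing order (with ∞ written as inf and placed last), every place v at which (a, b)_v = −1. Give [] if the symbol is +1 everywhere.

[11, 29]

(a, b) ≡ (5423, -28934) mod (ℚ^×)²; places V = {2, 3, 5, 7, 11, 17, 23, 29, 37, ∞}.
(a,b)_∞: sgn(5423)=+, sgn(-28934)=−, so +1.
(a,b)_29: α=1, u≡25; β=0, v≡21 (mod 29); (25|29)=+1, (21|29)=-1; sign (−1)^0·+1^0·-1^1 = -1.
(a,b)_5: α=2, u≡3; β=2, v≡4 (mod 5); (3|5)=-1, (4|5)=+1; sign (−1)^0·-1^2·+1^2 = +1.
(a,b)_2: α=-4, β=-1; u≡7, v≡5 (mod 8); ε(u)ε(v)=1·0, αω(v)=-4·1, βω(u)=-1·0; sum ≡ 0  ⇒  +1.
(a,b)_23: α=0, u≡1; β=1, v≡15 (mod 23); (1|23)=+1, (15|23)=-1; sign (−1)^0·+1^1·-1^0 = +1.
(a,b)_7: α=-2, u≡6; β=0, v≡4 (mod 7); (6|7)=-1, (4|7)=+1; sign (−1)^0·-1^0·+1^-2 = +1.
(a,b)_37: α=0, u≡9; β=1, v≡15 (mod 37); (9|37)=+1, (15|37)=-1; sign (−1)^0·+1^1·-1^0 = +1.
(a,b)_3: α=2, u≡2; β=0, v≡1 (mod 3); (2|3)=-1, (1|3)=+1; sign (−1)^0·-1^0·+1^2 = +1.
(a,b)_11: α=1, u≡4; β=0, v≡8 (mod 11); (4|11)=+1, (8|11)=-1; sign (−1)^0·+1^0·-1^1 = -1.
(a,b)_17: α=1, u≡9; β=1, v≡13 (mod 17); (9|17)=+1, (13|17)=+1; sign (−1)^0·+1^1·+1^1 = +1.
|Ram(5423, -28934)| = 2, even; anisotropic at {11, 29}.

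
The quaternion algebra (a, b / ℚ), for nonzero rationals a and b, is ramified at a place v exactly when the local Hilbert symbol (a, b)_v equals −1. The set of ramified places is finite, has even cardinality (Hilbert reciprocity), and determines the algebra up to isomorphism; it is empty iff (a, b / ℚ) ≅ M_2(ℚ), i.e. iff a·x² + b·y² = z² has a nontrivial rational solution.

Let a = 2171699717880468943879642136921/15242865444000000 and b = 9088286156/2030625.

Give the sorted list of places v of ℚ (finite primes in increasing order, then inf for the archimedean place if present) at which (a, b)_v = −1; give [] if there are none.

(a, b) ≡ (5540249, 731) mod (ℚ^×)²; places V = {2, 3, 5, 11, 13, 17, 19, 41, 43, 53, ∞}.
(a,b)_19: α=-6, u≡17; β=-2, v≡6 (mod 19); (17|19)=+1, (6|19)=+1; sign (−1)^0·+1^-2·+1^-6 = +1.
(a,b)_17: α=7, u≡6; β=1, v≡15 (mod 17); (6|17)=-1, (15|17)=+1; sign (−1)^0·-1^1·+1^7 = -1.
(a,b)_11: α=1, u≡2; β=0, v≡5 (mod 11); (2|11)=-1, (5|11)=+1; sign (−1)^0·-1^0·+1^1 = +1.
(a,b)_13: α=1, u≡2; β=0, v≡12 (mod 13); (2|13)=-1, (12|13)=+1; sign (−1)^0·-1^0·+1^1 = +1.
(a,b)_3: α=-4, u≡2; β=-2, v≡2 (mod 3); (2|3)=-1, (2|3)=-1; sign (−1)^0·-1^-2·-1^-4 = +1.
(a,b)_2: α=-8, β=2; u≡1, v≡3 (mod 8); ε(u)ε(v)=0·1, αω(v)=-8·1, βω(u)=2·0; sum ≡ 0  ⇒  +1.
(a,b)_5: α=-6, u≡1; β=-4, v≡4 (mod 5); (1|5)=+1, (4|5)=+1; sign (−1)^0·+1^-4·+1^-6 = +1.
(a,b)_43: α=5, u≡23; β=3, v≡41 (mod 43); (23|43)=+1, (41|43)=+1; sign (−1)^1·+1^3·+1^5 = -1.
(a,b)_53: α=1, u≡16; β=0, v≡49 (mod 53); (16|53)=+1, (49|53)=+1; sign (−1)^0·+1^0·+1^1 = +1.
(a,b)_41: α=6, u≡10; β=2, v≡12 (mod 41); (10|41)=+1, (12|41)=-1; sign (−1)^0·+1^2·-1^6 = +1.
(a,b)_∞: sgn(5540249)=+, sgn(731)=+, so +1.
|Ram(5540249, 731)| = 2, even; anisotropic at {17, 43}.

[17, 43]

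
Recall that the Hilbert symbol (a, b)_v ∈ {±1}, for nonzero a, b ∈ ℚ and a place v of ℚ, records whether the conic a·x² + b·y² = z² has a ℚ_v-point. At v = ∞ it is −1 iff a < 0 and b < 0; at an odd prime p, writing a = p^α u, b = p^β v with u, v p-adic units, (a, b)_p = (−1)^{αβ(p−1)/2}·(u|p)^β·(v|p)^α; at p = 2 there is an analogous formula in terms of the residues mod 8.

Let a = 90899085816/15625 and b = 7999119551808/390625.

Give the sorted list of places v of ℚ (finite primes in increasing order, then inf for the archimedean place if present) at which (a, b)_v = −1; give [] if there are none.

[2, 3, 7, 17]

(a, b) ≡ (7854, 357) mod (ℚ^×)²; places V = {2, 3, 5, 7, 11, 17, ∞}.
(a,b)_3: α=11, u≡2; β=11, v≡2 (mod 3); (2|3)=-1, (2|3)=-1; sign (−1)^1·-1^11·-1^11 = -1.
(a,b)_17: α=1, u≡6; β=1, v≡15 (mod 17); (6|17)=-1, (15|17)=+1; sign (−1)^0·-1^1·+1^1 = -1.
(a,b)_5: α=-6, u≡1; β=-8, v≡3 (mod 5); (1|5)=+1, (3|5)=-1; sign (−1)^0·+1^-8·-1^-6 = +1.
(a,b)_2: α=3, β=6; u≡7, v≡5 (mod 8); ε(u)ε(v)=1·0, αω(v)=3·1, βω(u)=6·0; sum ≡ 1  ⇒  -1.
(a,b)_7: α=3, u≡4; β=3, v≡4 (mod 7); (4|7)=+1, (4|7)=+1; sign (−1)^1·+1^3·+1^3 = -1.
(a,b)_11: α=1, u≡7; β=2, v≡4 (mod 11); (7|11)=-1, (4|11)=+1; sign (−1)^0·-1^2·+1^1 = +1.
(a,b)_∞: sgn(7854)=+, sgn(357)=+, so +1.
|Ram(7854, 357)| = 4, even; anisotropic at {2, 3, 7, 17}.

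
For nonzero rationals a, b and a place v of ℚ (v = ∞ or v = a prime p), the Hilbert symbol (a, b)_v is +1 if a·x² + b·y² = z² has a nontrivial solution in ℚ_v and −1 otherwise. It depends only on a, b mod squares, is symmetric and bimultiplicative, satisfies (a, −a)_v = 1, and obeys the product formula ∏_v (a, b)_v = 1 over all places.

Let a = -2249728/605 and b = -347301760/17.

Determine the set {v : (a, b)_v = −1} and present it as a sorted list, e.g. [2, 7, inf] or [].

Mod squares: a ≡ -65, b ≡ -3230. Check v ∈ {∞, 2, 5, 11, 13, 17, 19}.
v=∞: -65 < 0 and -3230 < 0  ⇒  (a,b)_∞ = -1.
v=13: a=13^3·(≡6), b=13^4·(≡2) mod 13; (6|13)=-1, (2|13)=-1; (−1)^{3·4·6}·(-1)^4·(-1)^3 = -1.
v=11: a=11^-2·(≡5), b=11^0·(≡5) mod 11; (5|11)=+1, (5|11)=+1; (−1)^{-2·0·5}·(+1)^0·(+1)^-2 = +1.
v=2: v_2(a)=10, v_2(b)=7; units ≡ 7, 1 (mod 8); ε·ε+αω+βω = 1·0+10·0+7·0 ≡ 0  ⇒  (a,b)_2 = +1.
v=5: a=5^-1·(≡2), b=5^1·(≡4) mod 5; (2|5)=-1, (4|5)=+1; (−1)^{-1·1·2}·(-1)^1·(+1)^-1 = -1.
v=17: a=17^0·(≡12), b=17^-1·(≡12) mod 17; (12|17)=-1, (12|17)=-1; (−1)^{0·-1·8}·(-1)^-1·(-1)^0 = -1.
v=19: a=19^0·(≡11), b=19^1·(≡7) mod 19; (11|19)=+1, (7|19)=+1; (−1)^{0·1·9}·(+1)^1·(+1)^0 = +1.
Ram(-65, -3230) = {5, 13, 17, ∞}; no ℚ_5-point on the conic.

[5, 13, 17, inf]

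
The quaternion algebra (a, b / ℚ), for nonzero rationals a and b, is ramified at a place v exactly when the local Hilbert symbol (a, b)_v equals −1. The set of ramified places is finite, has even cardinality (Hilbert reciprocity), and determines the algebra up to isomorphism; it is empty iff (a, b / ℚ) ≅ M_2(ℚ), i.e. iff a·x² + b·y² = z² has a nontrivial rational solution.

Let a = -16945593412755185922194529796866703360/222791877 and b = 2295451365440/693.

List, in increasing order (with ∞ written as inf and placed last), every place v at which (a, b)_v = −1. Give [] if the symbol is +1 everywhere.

[11, 31]

(a, b) ≡ (-274505, 7960645) mod (ℚ^×)²; places V = {2, 3, 5, 7, 11, 13, 19, 23, 29, 31, ∞}.
(a,b)_31: α=7, u≡21; β=3, v≡26 (mod 31); (21|31)=-1, (26|31)=-1; sign (−1)^1·-1^3·-1^7 = -1.
(a,b)_7: α=-3, u≡3; β=-1, v≡2 (mod 7); (3|7)=-1, (2|7)=+1; sign (−1)^1·-1^-1·+1^-3 = +1.
(a,b)_5: α=1, u≡4; β=1, v≡1 (mod 5); (4|5)=+1, (1|5)=+1; sign (−1)^0·+1^1·+1^1 = +1.
(a,b)_23: α=3, u≡18; β=1, v≡7 (mod 23); (18|23)=+1, (7|23)=-1; sign (−1)^1·+1^1·-1^3 = +1.
(a,b)_13: α=2, u≡4; β=0, v≡3 (mod 13); (4|13)=+1, (3|13)=+1; sign (−1)^0·+1^0·+1^2 = +1.
(a,b)_2: α=22, β=6; u≡7, v≡5 (mod 8); ε(u)ε(v)=1·0, αω(v)=22·1, βω(u)=6·0; sum ≡ 0  ⇒  +1.
(a,b)_19: α=8, u≡7; β=2, v≡7 (mod 19); (7|19)=+1, (7|19)=+1; sign (−1)^0·+1^2·+1^8 = +1.
(a,b)_∞: sgn(-274505)=−, sgn(7960645)=+, so +1.
(a,b)_11: α=-1, u≡4; β=-1, v≡3 (mod 11); (4|11)=+1, (3|11)=+1; sign (−1)^1·+1^-1·+1^-1 = -1.
(a,b)_29: α=2, u≡9; β=1, v≡5 (mod 29); (9|29)=+1, (5|29)=+1; sign (−1)^0·+1^1·+1^2 = +1.
(a,b)_3: α=-10, u≡1; β=-2, v≡1 (mod 3); (1|3)=+1, (1|3)=+1; sign (−1)^0·+1^-2·+1^-10 = +1.
|Ram(-274505, 7960645)| = 2, even; anisotropic at {11, 31}.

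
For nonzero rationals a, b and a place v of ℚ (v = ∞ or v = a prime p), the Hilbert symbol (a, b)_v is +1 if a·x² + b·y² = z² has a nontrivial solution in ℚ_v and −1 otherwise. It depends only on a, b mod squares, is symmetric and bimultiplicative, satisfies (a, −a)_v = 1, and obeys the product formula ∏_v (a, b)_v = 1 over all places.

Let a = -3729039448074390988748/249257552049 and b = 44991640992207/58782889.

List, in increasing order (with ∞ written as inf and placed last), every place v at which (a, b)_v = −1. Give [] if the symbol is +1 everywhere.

[7, 13]

(a, b) ≡ (-203, 494247) mod (ℚ^×)²; places V = {2, 3, 7, 11, 13, 17, 19, 23, 29, 41, 47, ∞}.
(a,b)_17: α=2, u≡4; β=-2, v≡10 (mod 17); (4|17)=+1, (10|17)=-1; sign (−1)^0·+1^-2·-1^2 = +1.
(a,b)_13: α=0, u≡2; β=1, v≡8 (mod 13); (2|13)=-1, (8|13)=-1; sign (−1)^0·-1^1·-1^0 = -1.
(a,b)_19: α=2, u≡9; β=1, v≡15 (mod 19); (9|19)=+1, (15|19)=-1; sign (−1)^0·+1^1·-1^2 = +1.
(a,b)_2: α=2, β=0; u≡5, v≡7 (mod 8); ε(u)ε(v)=0·1, αω(v)=2·0, βω(u)=0·1; sum ≡ 0  ⇒  +1.
(a,b)_7: α=7, u≡6; β=2, v≡5 (mod 7); (6|7)=-1, (5|7)=-1; sign (−1)^0·-1^2·-1^7 = -1.
(a,b)_23: α=2, u≡9; β=1, v≡19 (mod 23); (9|23)=+1, (19|23)=-1; sign (−1)^0·+1^1·-1^2 = +1.
(a,b)_3: α=-6, u≡1; β=1, v≡1 (mod 3); (1|3)=+1, (1|3)=+1; sign (−1)^0·+1^1·+1^-6 = +1.
(a,b)_41: α=-4, u≡1; β=-2, v≡1 (mod 41); (1|41)=+1, (1|41)=+1; sign (−1)^0·+1^-2·+1^-4 = +1.
(a,b)_29: α=5, u≡24; β=3, v≡23 (mod 29); (24|29)=+1, (23|29)=+1; sign (−1)^0·+1^3·+1^5 = +1.
(a,b)_11: α=-2, u≡10; β=-2, v≡6 (mod 11); (10|11)=-1, (6|11)=-1; sign (−1)^0·-1^-2·-1^-2 = +1.
(a,b)_∞: sgn(-203)=−, sgn(494247)=+, so +1.
(a,b)_47: α=0, u≡24; β=2, v≡4 (mod 47); (24|47)=+1, (4|47)=+1; sign (−1)^0·+1^2·+1^0 = +1.
|Ram(-203, 494247)| = 2, even; anisotropic at {7, 13}.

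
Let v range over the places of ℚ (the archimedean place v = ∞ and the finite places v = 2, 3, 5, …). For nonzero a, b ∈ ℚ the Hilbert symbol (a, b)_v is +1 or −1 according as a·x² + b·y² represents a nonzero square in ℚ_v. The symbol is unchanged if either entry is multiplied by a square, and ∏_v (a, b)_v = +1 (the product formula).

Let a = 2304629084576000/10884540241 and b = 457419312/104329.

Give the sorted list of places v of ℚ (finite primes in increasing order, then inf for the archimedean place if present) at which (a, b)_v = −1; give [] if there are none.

Mod squares: a ≡ 65, b ≡ 3. Check v ∈ {∞, 2, 3, 5, 7, 13, 17, 19, 31}.
v=2: v_2(a)=8, v_2(b)=4; units ≡ 1, 3 (mod 8); ε·ε+αω+βω = 0·1+8·1+4·0 ≡ 0  ⇒  (a,b)_2 = +1.
v=19: a=19^-4·(≡18), b=19^-2·(≡3) mod 19; (18|19)=-1, (3|19)=-1; (−1)^{-4·-2·9}·(-1)^-2·(-1)^-4 = +1.
v=13: a=13^1·(≡6), b=13^0·(≡3) mod 13; (6|13)=-1, (3|13)=+1; (−1)^{1·0·6}·(-1)^0·(+1)^1 = +1.
v=17: a=17^-4·(≡5), b=17^-2·(≡10) mod 17; (5|17)=-1, (10|17)=-1; (−1)^{-4·-2·8}·(-1)^-2·(-1)^-4 = +1.
v=31: a=31^2·(≡11), b=31^0·(≡17) mod 31; (11|31)=-1, (17|31)=-1; (−1)^{2·0·15}·(-1)^0·(-1)^2 = +1.
v=7: a=7^8·(≡1), b=7^6·(≡3) mod 7; (1|7)=+1, (3|7)=-1; (−1)^{8·6·3}·(+1)^6·(-1)^8 = +1.
v=5: a=5^3·(≡3), b=5^0·(≡3) mod 5; (3|5)=-1, (3|5)=-1; (−1)^{3·0·2}·(-1)^0·(-1)^3 = -1.
v=∞: 65 > 0 and 3 > 0  ⇒  (a,b)_∞ = +1.
v=3: a=3^0·(≡2), b=3^5·(≡1) mod 3; (2|3)=-1, (1|3)=+1; (−1)^{0·5·1}·(-1)^5·(+1)^0 = -1.
|Ram(65, 3)| = 2, even; anisotropic at {3, 5}.

[3, 5]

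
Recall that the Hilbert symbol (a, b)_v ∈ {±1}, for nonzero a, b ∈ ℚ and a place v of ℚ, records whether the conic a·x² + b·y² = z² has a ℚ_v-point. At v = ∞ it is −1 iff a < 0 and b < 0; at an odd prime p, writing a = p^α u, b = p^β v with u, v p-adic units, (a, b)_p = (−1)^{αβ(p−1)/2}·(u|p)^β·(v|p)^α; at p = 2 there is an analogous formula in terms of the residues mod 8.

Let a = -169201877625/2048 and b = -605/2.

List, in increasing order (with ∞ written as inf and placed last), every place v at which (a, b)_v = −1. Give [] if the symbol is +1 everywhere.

[17, inf]

Mod squares: a ≡ -43010, b ≡ -10. Check v ∈ {∞, 2, 3, 5, 11, 17, 23}.
v=∞: -43010 < 0 and -10 < 0  ⇒  (a,b)_∞ = -1.
v=5: a=5^3·(≡3), b=5^1·(≡2) mod 5; (3|5)=-1, (2|5)=-1; (−1)^{3·1·2}·(-1)^1·(-1)^3 = +1.
v=17: a=17^3·(≡10), b=17^0·(≡12) mod 17; (10|17)=-1, (12|17)=-1; (−1)^{3·0·8}·(-1)^0·(-1)^3 = -1.
v=2: v_2(a)=-11, v_2(b)=-1; units ≡ 7, 3 (mod 8); ε·ε+αω+βω = 1·1+-11·1+-1·0 ≡ 0  ⇒  (a,b)_2 = +1.
v=23: a=23^1·(≡8), b=23^0·(≡8) mod 23; (8|23)=+1, (8|23)=+1; (−1)^{1·0·11}·(+1)^0·(+1)^1 = +1.
v=11: a=11^3·(≡6), b=11^2·(≡3) mod 11; (6|11)=-1, (3|11)=+1; (−1)^{3·2·5}·(-1)^2·(+1)^3 = +1.
v=3: a=3^2·(≡1), b=3^0·(≡2) mod 3; (1|3)=+1, (2|3)=-1; (−1)^{2·0·1}·(+1)^0·(-1)^2 = +1.
(-43010, -10 / ℚ) ramifies at {17, ∞}: a division algebra.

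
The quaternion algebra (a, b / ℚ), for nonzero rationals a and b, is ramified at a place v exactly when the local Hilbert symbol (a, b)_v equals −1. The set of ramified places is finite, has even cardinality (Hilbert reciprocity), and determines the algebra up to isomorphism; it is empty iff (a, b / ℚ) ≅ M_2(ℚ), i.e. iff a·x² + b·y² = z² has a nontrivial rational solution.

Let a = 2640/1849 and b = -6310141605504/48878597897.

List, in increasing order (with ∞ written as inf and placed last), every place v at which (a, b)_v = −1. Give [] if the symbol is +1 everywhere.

Mod squares: a ≡ 165, b ≡ -8602. Check v ∈ {∞, 2, 3, 5, 11, 17, 23, 29, 43, 47}.
v=5: a=5^1·(≡2), b=5^0·(≡3) mod 5; (2|5)=-1, (3|5)=-1; (−1)^{1·0·2}·(-1)^0·(-1)^1 = -1.
v=47: a=47^0·(≡24), b=47^2·(≡10) mod 47; (24|47)=+1, (10|47)=-1; (−1)^{0·2·23}·(+1)^2·(-1)^0 = +1.
v=3: a=3^1·(≡1), b=3^6·(≡2) mod 3; (1|3)=+1, (2|3)=-1; (−1)^{1·6·1}·(+1)^6·(-1)^1 = -1.
v=11: a=11^1·(≡9), b=11^3·(≡8) mod 11; (9|11)=+1, (8|11)=-1; (−1)^{1·3·5}·(+1)^3·(-1)^1 = +1.
v=23: a=23^0·(≡2), b=23^1·(≡7) mod 23; (2|23)=+1, (7|23)=-1; (−1)^{0·1·11}·(+1)^1·(-1)^0 = +1.
v=17: a=17^0·(≡3), b=17^-1·(≡8) mod 17; (3|17)=-1, (8|17)=+1; (−1)^{0·-1·8}·(-1)^-1·(+1)^0 = -1.
v=2: v_2(a)=4, v_2(b)=7; units ≡ 5, 3 (mod 8); ε·ε+αω+βω = 0·1+4·1+7·1 ≡ 1  ⇒  (a,b)_2 = -1.
v=∞: 165 > 0 and -8602 < 0  ⇒  (a,b)_∞ = +1.
v=29: a=29^0·(≡4), b=29^-2·(≡18) mod 29; (4|29)=+1, (18|29)=-1; (−1)^{0·-2·14}·(+1)^-2·(-1)^0 = +1.
v=43: a=43^-2·(≡17), b=43^-4·(≡23) mod 43; (17|43)=+1, (23|43)=+1; (−1)^{-2·-4·21}·(+1)^-4·(+1)^-2 = +1.
Ram(165, -8602) = {2, 3, 5, 17}; no ℚ_2-point on the conic.

[2, 3, 5, 17]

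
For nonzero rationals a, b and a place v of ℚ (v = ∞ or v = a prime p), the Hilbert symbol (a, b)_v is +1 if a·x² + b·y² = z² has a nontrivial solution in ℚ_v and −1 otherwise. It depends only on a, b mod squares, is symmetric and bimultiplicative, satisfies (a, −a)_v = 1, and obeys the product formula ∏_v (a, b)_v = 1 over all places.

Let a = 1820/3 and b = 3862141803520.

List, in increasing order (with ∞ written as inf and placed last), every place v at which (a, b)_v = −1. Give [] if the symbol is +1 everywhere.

[5, 7]

Mod squares: a ≡ 1365, b ≡ 55. Check v ∈ {∞, 2, 3, 5, 7, 11, 13}.
v=5: a=5^1·(≡3), b=5^1·(≡4) mod 5; (3|5)=-1, (4|5)=+1; (−1)^{1·1·2}·(-1)^1·(+1)^1 = -1.
v=7: a=7^1·(≡5), b=7^4·(≡5) mod 7; (5|7)=-1, (5|7)=-1; (−1)^{1·4·3}·(-1)^4·(-1)^1 = -1.
v=13: a=13^1·(≡12), b=13^4·(≡10) mod 13; (12|13)=+1, (10|13)=+1; (−1)^{1·4·6}·(+1)^4·(+1)^1 = +1.
v=3: a=3^-1·(≡2), b=3^0·(≡1) mod 3; (2|3)=-1, (1|3)=+1; (−1)^{-1·0·1}·(-1)^0·(+1)^-1 = +1.
v=2: v_2(a)=2, v_2(b)=10; units ≡ 5, 7 (mod 8); ε·ε+αω+βω = 0·1+2·0+10·1 ≡ 0  ⇒  (a,b)_2 = +1.
v=∞: 1365 > 0 and 55 > 0  ⇒  (a,b)_∞ = +1.
v=11: a=11^0·(≡9), b=11^1·(≡9) mod 11; (9|11)=+1, (9|11)=+1; (−1)^{0·1·5}·(+1)^1·(+1)^0 = +1.
(1365, 55 / ℚ) ramifies at {5, 7}: a division algebra.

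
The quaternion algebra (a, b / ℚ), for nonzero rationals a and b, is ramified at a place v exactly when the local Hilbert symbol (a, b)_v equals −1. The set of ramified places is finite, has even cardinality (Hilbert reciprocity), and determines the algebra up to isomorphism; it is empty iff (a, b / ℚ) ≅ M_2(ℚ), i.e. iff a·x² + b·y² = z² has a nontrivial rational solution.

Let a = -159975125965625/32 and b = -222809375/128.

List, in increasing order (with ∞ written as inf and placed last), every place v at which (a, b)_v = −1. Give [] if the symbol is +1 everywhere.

Mod squares: a ≡ -511920403090, b ≡ -712990. Check v ∈ {∞, 2, 5, 19, 23, 31, 37, 41, 47, 53}.
v=53: a=53^1·(≡28), b=53^0·(≡35) mod 53; (28|53)=+1, (35|53)=-1; (−1)^{1·0·26}·(+1)^0·(-1)^1 = -1.
v=37: a=37^1·(≡2), b=37^1·(≡34) mod 37; (2|37)=-1, (34|37)=+1; (−1)^{1·1·18}·(-1)^1·(+1)^1 = -1.
v=∞: -511920403090 < 0 and -712990 < 0  ⇒  (a,b)_∞ = -1.
v=5: a=5^5·(≡3), b=5^5·(≡2) mod 5; (3|5)=-1, (2|5)=-1; (−1)^{5·5·2}·(-1)^5·(-1)^5 = +1.
v=19: a=19^1·(≡5), b=19^0·(≡16) mod 19; (5|19)=+1, (16|19)=+1; (−1)^{1·0·9}·(+1)^0·(+1)^1 = +1.
v=31: a=31^1·(≡7), b=31^0·(≡14) mod 31; (7|31)=+1, (14|31)=+1; (−1)^{1·0·15}·(+1)^0·(+1)^1 = +1.
v=23: a=23^1·(≡21), b=23^0·(≡21) mod 23; (21|23)=-1, (21|23)=-1; (−1)^{1·0·11}·(-1)^0·(-1)^1 = -1.
v=2: v_2(a)=-5, v_2(b)=-7; units ≡ 7, 1 (mod 8); ε·ε+αω+βω = 1·0+-5·0+-7·0 ≡ 0  ⇒  (a,b)_2 = +1.
v=41: a=41^1·(≡24), b=41^1·(≡35) mod 41; (24|41)=-1, (35|41)=-1; (−1)^{1·1·20}·(-1)^1·(-1)^1 = +1.
v=47: a=47^1·(≡9), b=47^1·(≡23) mod 47; (9|47)=+1, (23|47)=-1; (−1)^{1·1·23}·(+1)^1·(-1)^1 = +1.
|Ram(-511920403090, -712990)| = 4, even; anisotropic at {23, 37, 53, ∞}.

[23, 37, 53, inf]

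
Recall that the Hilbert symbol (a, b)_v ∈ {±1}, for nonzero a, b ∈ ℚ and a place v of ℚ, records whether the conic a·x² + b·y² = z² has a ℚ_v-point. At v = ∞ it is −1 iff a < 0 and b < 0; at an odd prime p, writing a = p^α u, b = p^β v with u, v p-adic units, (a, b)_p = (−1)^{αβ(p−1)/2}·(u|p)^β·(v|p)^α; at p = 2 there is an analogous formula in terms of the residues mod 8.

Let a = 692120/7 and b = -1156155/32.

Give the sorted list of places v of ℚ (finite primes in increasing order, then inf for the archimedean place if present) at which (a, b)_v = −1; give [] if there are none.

(a, b) ≡ (10010, -390) mod (ℚ^×)²; places V = {2, 3, 5, 7, 11, 13, ∞}.
(a,b)_13: α=1, u≡10; β=1, v≡4 (mod 13); (10|13)=+1, (4|13)=+1; sign (−1)^0·+1^1·+1^1 = +1.
(a,b)_7: α=-1, u≡2; β=2, v≡4 (mod 7); (2|7)=+1, (4|7)=+1; sign (−1)^0·+1^2·+1^-1 = +1.
(a,b)_11: α=3, u≡2; β=2, v≡7 (mod 11); (2|11)=-1, (7|11)=-1; sign (−1)^0·-1^2·-1^3 = -1.
(a,b)_5: α=1, u≡2; β=1, v≡2 (mod 5); (2|5)=-1, (2|5)=-1; sign (−1)^0·-1^1·-1^1 = +1.
(a,b)_3: α=0, u≡2; β=1, v≡2 (mod 3); (2|3)=-1, (2|3)=-1; sign (−1)^0·-1^1·-1^0 = -1.
(a,b)_2: α=3, β=-5; u≡5, v≡5 (mod 8); ε(u)ε(v)=0·0, αω(v)=3·1, βω(u)=-5·1; sum ≡ 0  ⇒  +1.
(a,b)_∞: sgn(10010)=+, sgn(-390)=−, so +1.
|Ram(10010, -390)| = 2, even; anisotropic at {3, 11}.

[3, 11]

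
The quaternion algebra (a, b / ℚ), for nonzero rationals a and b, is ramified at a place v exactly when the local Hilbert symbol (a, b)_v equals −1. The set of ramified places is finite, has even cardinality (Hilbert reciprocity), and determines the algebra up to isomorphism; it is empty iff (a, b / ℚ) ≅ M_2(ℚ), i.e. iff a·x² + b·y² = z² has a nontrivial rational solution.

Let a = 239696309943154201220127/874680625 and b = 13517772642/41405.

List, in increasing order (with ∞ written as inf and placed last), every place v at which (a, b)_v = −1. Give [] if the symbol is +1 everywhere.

Mod squares: a ≡ 583, b ≡ 10301610. Check v ∈ {∞, 2, 3, 5, 7, 11, 13, 19, 31, 53}.
v=7: a=7^-2·(≡1), b=7^-2·(≡2) mod 7; (1|7)=+1, (2|7)=+1; (−1)^{-2·-2·3}·(+1)^-2·(+1)^-2 = +1.
v=19: a=19^2·(≡15), b=19^1·(≡17) mod 19; (15|19)=-1, (17|19)=+1; (−1)^{2·1·9}·(-1)^1·(+1)^2 = -1.
v=∞: 583 > 0 and 10301610 > 0  ⇒  (a,b)_∞ = +1.
v=13: a=13^-4·(≡7), b=13^-2·(≡8) mod 13; (7|13)=-1, (8|13)=-1; (−1)^{-4·-2·6}·(-1)^-2·(-1)^-4 = +1.
v=31: a=31^2·(≡7), b=31^1·(≡29) mod 31; (7|31)=+1, (29|31)=-1; (−1)^{2·1·15}·(+1)^1·(-1)^2 = +1.
v=11: a=11^3·(≡4), b=11^1·(≡3) mod 11; (4|11)=+1, (3|11)=+1; (−1)^{3·1·5}·(+1)^1·(+1)^3 = -1.
v=2: v_2(a)=0, v_2(b)=1; units ≡ 7, 5 (mod 8); ε·ε+αω+βω = 1·0+0·1+1·0 ≡ 0  ⇒  (a,b)_2 = +1.
v=53: a=53^3·(≡37), b=53^1·(≡8) mod 53; (37|53)=+1, (8|53)=-1; (−1)^{3·1·26}·(+1)^1·(-1)^3 = -1.
v=5: a=5^-4·(≡3), b=5^-1·(≡2) mod 5; (3|5)=-1, (2|5)=-1; (−1)^{-4·-1·2}·(-1)^-1·(-1)^-4 = -1.
v=3: a=3^20·(≡1), b=3^9·(≡1) mod 3; (1|3)=+1, (1|3)=+1; (−1)^{20·9·1}·(+1)^9·(+1)^20 = +1.
Ram(583, 10301610) = {5, 11, 19, 53}; no ℚ_5-point on the conic.

[5, 11, 19, 53]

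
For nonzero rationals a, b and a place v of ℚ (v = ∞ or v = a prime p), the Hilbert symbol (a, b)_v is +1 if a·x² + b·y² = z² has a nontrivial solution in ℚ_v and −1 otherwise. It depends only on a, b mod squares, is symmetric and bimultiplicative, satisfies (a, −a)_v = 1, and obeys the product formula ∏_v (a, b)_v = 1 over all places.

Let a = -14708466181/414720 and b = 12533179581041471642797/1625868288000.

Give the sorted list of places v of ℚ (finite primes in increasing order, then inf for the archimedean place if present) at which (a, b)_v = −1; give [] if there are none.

Mod squares: a ≡ -53719745, b ≡ 2465. Check v ∈ {∞, 2, 3, 5, 11, 13, 17, 19, 29, 31, 37}.
v=19: a=19^1·(≡1), b=19^2·(≡3) mod 19; (1|19)=+1, (3|19)=-1; (−1)^{1·2·9}·(+1)^2·(-1)^1 = -1.
v=3: a=3^-4·(≡1), b=3^-8·(≡2) mod 3; (1|3)=+1, (2|3)=-1; (−1)^{-4·-8·1}·(+1)^-8·(-1)^-4 = +1.
v=∞: -53719745 < 0 and 2465 > 0  ⇒  (a,b)_∞ = +1.
v=13: a=13^0·(≡1), b=13^4·(≡2) mod 13; (1|13)=+1, (2|13)=-1; (−1)^{0·4·6}·(+1)^4·(-1)^0 = +1.
v=17: a=17^1·(≡8), b=17^1·(≡16) mod 17; (8|17)=+1, (16|17)=+1; (−1)^{1·1·8}·(+1)^1·(+1)^1 = +1.
v=37: a=37^3·(≡20), b=37^6·(≡20) mod 37; (20|37)=-1, (20|37)=-1; (−1)^{3·6·18}·(-1)^6·(-1)^3 = -1.
v=11: a=11^0·(≡1), b=11^-2·(≡1) mod 11; (1|11)=+1, (1|11)=+1; (−1)^{0·-2·5}·(+1)^-2·(+1)^0 = +1.
v=2: v_2(a)=-10, v_2(b)=-14; units ≡ 7, 1 (mod 8); ε·ε+αω+βω = 1·0+-10·0+-14·0 ≡ 0  ⇒  (a,b)_2 = +1.
v=5: a=5^-1·(≡1), b=5^-3·(≡3) mod 5; (1|5)=+1, (3|5)=-1; (−1)^{-1·-3·2}·(+1)^-3·(-1)^-1 = -1.
v=31: a=31^1·(≡18), b=31^2·(≡20) mod 31; (18|31)=+1, (20|31)=+1; (−1)^{1·2·15}·(+1)^2·(+1)^1 = +1.
v=29: a=29^1·(≡4), b=29^1·(≡21) mod 29; (4|29)=+1, (21|29)=-1; (−1)^{1·1·14}·(+1)^1·(-1)^1 = -1.
Ram(-53719745, 2465) = {5, 19, 29, 37}; no ℚ_5-point on the conic.

[5, 19, 29, 37]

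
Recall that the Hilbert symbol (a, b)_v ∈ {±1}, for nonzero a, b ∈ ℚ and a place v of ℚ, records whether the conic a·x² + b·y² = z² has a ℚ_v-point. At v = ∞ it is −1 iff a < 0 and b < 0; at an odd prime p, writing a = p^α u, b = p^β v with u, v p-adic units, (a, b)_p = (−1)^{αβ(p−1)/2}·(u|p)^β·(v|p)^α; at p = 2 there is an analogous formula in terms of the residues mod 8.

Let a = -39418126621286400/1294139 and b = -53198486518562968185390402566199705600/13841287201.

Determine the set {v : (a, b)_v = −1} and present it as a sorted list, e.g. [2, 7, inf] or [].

Mod squares: a ≡ -6906614, b ≡ -7703531. Check v ∈ {∞, 2, 3, 5, 7, 11, 13, 19, 29, 31, 41}.
v=29: a=29^2·(≡18), b=29^5·(≡13) mod 29; (18|29)=-1, (13|29)=+1; (−1)^{2·5·14}·(-1)^5·(+1)^2 = -1.
v=7: a=7^-6·(≡5), b=7^-12·(≡4) mod 7; (5|7)=-1, (4|7)=+1; (−1)^{-6·-12·3}·(-1)^-12·(+1)^-6 = +1.
v=19: a=19^1·(≡14), b=19^3·(≡17) mod 19; (14|19)=-1, (17|19)=+1; (−1)^{1·3·9}·(-1)^3·(+1)^1 = +1.
v=41: a=41^1·(≡26), b=41^3·(≡17) mod 41; (26|41)=-1, (17|41)=-1; (−1)^{1·3·20}·(-1)^3·(-1)^1 = +1.
v=11: a=11^-1·(≡6), b=11^1·(≡3) mod 11; (6|11)=-1, (3|11)=+1; (−1)^{-1·1·5}·(-1)^1·(+1)^-1 = +1.
v=3: a=3^6·(≡1), b=3^10·(≡1) mod 3; (1|3)=+1, (1|3)=+1; (−1)^{6·10·1}·(+1)^10·(+1)^6 = +1.
v=31: a=31^1·(≡12), b=31^3·(≡22) mod 31; (12|31)=-1, (22|31)=-1; (−1)^{1·3·15}·(-1)^3·(-1)^1 = -1.
v=13: a=13^1·(≡7), b=13^2·(≡12) mod 13; (7|13)=-1, (12|13)=+1; (−1)^{1·2·6}·(-1)^2·(+1)^1 = +1.
v=∞: -6906614 < 0 and -7703531 < 0  ⇒  (a,b)_∞ = -1.
v=2: v_2(a)=13, v_2(b)=26; units ≡ 5, 5 (mod 8); ε·ε+αω+βω = 0·0+13·1+26·1 ≡ 1  ⇒  (a,b)_2 = -1.
v=5: a=5^2·(≡1), b=5^2·(≡1) mod 5; (1|5)=+1, (1|5)=+1; (−1)^{2·2·2}·(+1)^2·(+1)^2 = +1.
|Ram(-6906614, -7703531)| = 4, even; anisotropic at {2, 29, 31, ∞}.

[2, 29, 31, inf]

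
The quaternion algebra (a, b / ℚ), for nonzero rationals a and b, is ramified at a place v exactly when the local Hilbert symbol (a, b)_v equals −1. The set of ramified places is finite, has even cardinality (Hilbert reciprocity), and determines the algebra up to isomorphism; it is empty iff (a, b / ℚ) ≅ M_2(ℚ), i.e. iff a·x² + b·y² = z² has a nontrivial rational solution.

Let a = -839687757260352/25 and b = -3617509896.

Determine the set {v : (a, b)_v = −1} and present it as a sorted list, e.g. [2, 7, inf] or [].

(a, b) ≡ (-33, -546) mod (ℚ^×)²; places V = {2, 3, 5, 7, 11, 13, 41, ∞}.
(a,b)_2: α=6, β=3; u≡7, v≡7 (mod 8); ε(u)ε(v)=1·1, αω(v)=6·0, βω(u)=3·0; sum ≡ 1  ⇒  -1.
(a,b)_7: α=2, u≡4; β=1, v≡3 (mod 7); (4|7)=+1, (3|7)=-1; sign (−1)^0·+1^1·-1^2 = +1.
(a,b)_5: α=-2, u≡3; β=0, v≡4 (mod 5); (3|5)=-1, (4|5)=+1; sign (−1)^0·-1^0·+1^-2 = +1.
(a,b)_41: α=2, u≡21; β=0, v≡13 (mod 41); (21|41)=+1, (13|41)=-1; sign (−1)^0·+1^0·-1^2 = +1.
(a,b)_∞: sgn(-33)=−, sgn(-546)=−, so -1.
(a,b)_3: α=1, u≡1; β=5, v≡1 (mod 3); (1|3)=+1, (1|3)=+1; sign (−1)^1·+1^5·+1^1 = -1.
(a,b)_11: α=1, u≡7; β=2, v≡3 (mod 11); (7|11)=-1, (3|11)=+1; sign (−1)^0·-1^2·+1^1 = +1.
(a,b)_13: α=6, u≡6; β=3, v≡12 (mod 13); (6|13)=-1, (12|13)=+1; sign (−1)^0·-1^3·+1^6 = -1.
(-33, -546 / ℚ) ramifies at {2, 3, 13, ∞}: a division algebra.

[2, 3, 13, inf]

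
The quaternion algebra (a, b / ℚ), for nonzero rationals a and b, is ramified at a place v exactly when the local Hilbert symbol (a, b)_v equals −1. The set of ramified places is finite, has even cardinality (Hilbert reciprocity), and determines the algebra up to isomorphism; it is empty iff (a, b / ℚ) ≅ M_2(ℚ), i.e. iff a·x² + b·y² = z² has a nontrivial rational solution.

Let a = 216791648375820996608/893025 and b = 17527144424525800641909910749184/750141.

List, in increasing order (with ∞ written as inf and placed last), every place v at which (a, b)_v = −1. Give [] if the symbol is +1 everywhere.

(a, b) ≡ (533, 190281) mod (ℚ^×)²; places V = {2, 3, 5, 7, 13, 17, 29, 41, ∞}.
(a,b)_∞: sgn(533)=+, sgn(190281)=+, so +1.
(a,b)_41: α=3, u≡28; β=5, v≡20 (mod 41); (28|41)=-1, (20|41)=+1; sign (−1)^0·-1^5·+1^3 = -1.
(a,b)_3: α=-6, u≡2; β=-7, v≡1 (mod 3); (2|3)=-1, (1|3)=+1; sign (−1)^0·-1^-7·+1^-6 = -1.
(a,b)_7: α=-2, u≡1; β=-3, v≡2 (mod 7); (1|7)=+1, (2|7)=+1; sign (−1)^0·+1^-3·+1^-2 = +1.
(a,b)_13: α=1, u≡7; β=1, v≡1 (mod 13); (7|13)=-1, (1|13)=+1; sign (−1)^0·-1^1·+1^1 = -1.
(a,b)_29: α=4, u≡19; β=8, v≡21 (mod 29); (19|29)=-1, (21|29)=-1; sign (−1)^0·-1^8·-1^4 = +1.
(a,b)_17: α=4, u≡7; β=5, v≡6 (mod 17); (7|17)=-1, (6|17)=-1; sign (−1)^0·-1^5·-1^4 = -1.
(a,b)_5: α=-2, u≡3; β=0, v≡4 (mod 5); (3|5)=-1, (4|5)=+1; sign (−1)^0·-1^0·+1^-2 = +1.
(a,b)_2: α=12, β=14; u≡5, v≡1 (mod 8); ε(u)ε(v)=0·0, αω(v)=12·0, βω(u)=14·1; sum ≡ 0  ⇒  +1.
Ram(533, 190281) = {3, 13, 17, 41}; no ℚ_3-point on the conic.

[3, 13, 17, 41]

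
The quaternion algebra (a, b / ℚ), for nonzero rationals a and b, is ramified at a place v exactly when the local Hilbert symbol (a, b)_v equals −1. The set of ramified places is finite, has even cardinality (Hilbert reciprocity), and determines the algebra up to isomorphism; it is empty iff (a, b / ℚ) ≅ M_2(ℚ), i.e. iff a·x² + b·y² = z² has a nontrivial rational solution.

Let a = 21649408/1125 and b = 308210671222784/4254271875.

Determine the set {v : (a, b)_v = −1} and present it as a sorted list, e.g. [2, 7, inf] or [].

[7, 11]

Mod squares: a ≡ 110, b ≡ 385. Check v ∈ {∞, 2, 3, 5, 7, 11, 23, 29, 31}.
v=5: a=5^-3·(≡2), b=5^-5·(≡2) mod 5; (2|5)=-1, (2|5)=-1; (−1)^{-3·-5·2}·(-1)^-5·(-1)^-3 = +1.
v=7: a=7^0·(≡5), b=7^-5·(≡3) mod 7; (5|7)=-1, (3|7)=-1; (−1)^{0·-5·3}·(-1)^-5·(-1)^0 = -1.
v=29: a=29^0·(≡13), b=29^2·(≡3) mod 29; (13|29)=+1, (3|29)=-1; (−1)^{0·2·14}·(+1)^2·(-1)^0 = +1.
v=31: a=31^2·(≡30), b=31^2·(≡6) mod 31; (30|31)=-1, (6|31)=-1; (−1)^{2·2·15}·(-1)^2·(-1)^2 = +1.
v=11: a=11^1·(≡10), b=11^1·(≡10) mod 11; (10|11)=-1, (10|11)=-1; (−1)^{1·1·5}·(-1)^1·(-1)^1 = -1.
v=∞: 110 > 0 and 385 > 0  ⇒  (a,b)_∞ = +1.
v=23: a=23^0·(≡16), b=23^2·(≡21) mod 23; (16|23)=+1, (21|23)=-1; (−1)^{0·2·11}·(+1)^2·(-1)^0 = +1.
v=3: a=3^-2·(≡2), b=3^-4·(≡1) mod 3; (2|3)=-1, (1|3)=+1; (−1)^{-2·-4·1}·(-1)^-4·(+1)^-2 = +1.
v=2: v_2(a)=11, v_2(b)=16; units ≡ 7, 1 (mod 8); ε·ε+αω+βω = 1·0+11·0+16·0 ≡ 0  ⇒  (a,b)_2 = +1.
|Ram(110, 385)| = 2, even; anisotropic at {7, 11}.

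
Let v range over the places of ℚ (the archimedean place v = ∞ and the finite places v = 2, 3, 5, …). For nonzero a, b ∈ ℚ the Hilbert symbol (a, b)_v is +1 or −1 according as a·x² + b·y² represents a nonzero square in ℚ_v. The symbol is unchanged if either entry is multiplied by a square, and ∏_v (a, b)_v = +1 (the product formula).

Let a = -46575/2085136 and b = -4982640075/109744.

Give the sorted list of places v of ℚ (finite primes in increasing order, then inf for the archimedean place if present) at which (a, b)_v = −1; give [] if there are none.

Mod squares: a ≡ -23, b ≡ -46750697. Check v ∈ {∞, 2, 3, 5, 7, 17, 19, 23, 29, 31}.
v=7: a=7^0·(≡6), b=7^1·(≡4) mod 7; (6|7)=-1, (4|7)=+1; (−1)^{0·1·3}·(-1)^1·(+1)^0 = -1.
v=2: v_2(a)=-4, v_2(b)=-4; units ≡ 1, 7 (mod 8); ε·ε+αω+βω = 0·1+-4·0+-4·0 ≡ 0  ⇒  (a,b)_2 = +1.
v=29: a=29^0·(≡4), b=29^1·(≡21) mod 29; (4|29)=+1, (21|29)=-1; (−1)^{0·1·14}·(+1)^1·(-1)^0 = +1.
v=∞: -23 < 0 and -46750697 < 0  ⇒  (a,b)_∞ = -1.
v=19: a=19^-4·(≡2), b=19^-3·(≡3) mod 19; (2|19)=-1, (3|19)=-1; (−1)^{-4·-3·9}·(-1)^-3·(-1)^-4 = -1.
v=23: a=23^1·(≡11), b=23^1·(≡16) mod 23; (11|23)=-1, (16|23)=+1; (−1)^{1·1·11}·(-1)^1·(+1)^1 = +1.
v=17: a=17^0·(≡5), b=17^1·(≡13) mod 17; (5|17)=-1, (13|17)=+1; (−1)^{0·1·8}·(-1)^1·(+1)^0 = -1.
v=3: a=3^4·(≡1), b=3^4·(≡1) mod 3; (1|3)=+1, (1|3)=+1; (−1)^{4·4·1}·(+1)^4·(+1)^4 = +1.
v=5: a=5^2·(≡2), b=5^2·(≡3) mod 5; (2|5)=-1, (3|5)=-1; (−1)^{2·2·2}·(-1)^2·(-1)^2 = +1.
v=31: a=31^0·(≡19), b=31^1·(≡14) mod 31; (19|31)=+1, (14|31)=+1; (−1)^{0·1·15}·(+1)^1·(+1)^0 = +1.
(-23, -46750697 / ℚ) ramifies at {7, 17, 19, ∞}: a division algebra.

[7, 17, 19, inf]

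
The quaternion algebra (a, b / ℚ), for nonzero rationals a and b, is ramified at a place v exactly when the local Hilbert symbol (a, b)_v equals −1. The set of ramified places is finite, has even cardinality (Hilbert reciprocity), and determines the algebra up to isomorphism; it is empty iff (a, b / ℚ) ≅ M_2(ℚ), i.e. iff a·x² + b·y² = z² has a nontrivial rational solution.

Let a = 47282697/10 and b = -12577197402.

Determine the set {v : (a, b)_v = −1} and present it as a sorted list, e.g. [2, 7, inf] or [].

[3, 5]

Mod squares: a ≡ 330, b ≡ -8778. Check v ∈ {∞, 2, 3, 5, 7, 11, 19}.
v=∞: 330 > 0 and -8778 < 0  ⇒  (a,b)_∞ = +1.
v=3: a=3^5·(≡2), b=3^5·(≡2) mod 3; (2|3)=-1, (2|3)=-1; (−1)^{5·5·1}·(-1)^5·(-1)^5 = -1.
v=7: a=7^2·(≡1), b=7^3·(≡5) mod 7; (1|7)=+1, (5|7)=-1; (−1)^{2·3·3}·(+1)^3·(-1)^2 = +1.
v=5: a=5^-1·(≡1), b=5^0·(≡3) mod 5; (1|5)=+1, (3|5)=-1; (−1)^{-1·0·2}·(+1)^0·(-1)^-1 = -1.
v=11: a=11^1·(≡10), b=11^1·(≡9) mod 11; (10|11)=-1, (9|11)=+1; (−1)^{1·1·5}·(-1)^1·(+1)^1 = +1.
v=2: v_2(a)=-1, v_2(b)=1; units ≡ 5, 3 (mod 8); ε·ε+αω+βω = 0·1+-1·1+1·1 ≡ 0  ⇒  (a,b)_2 = +1.
v=19: a=19^2·(≡1), b=19^3·(≡12) mod 19; (1|19)=+1, (12|19)=-1; (−1)^{2·3·9}·(+1)^3·(-1)^2 = +1.
Ram(330, -8778) = {3, 5}; no ℚ_3-point on the conic.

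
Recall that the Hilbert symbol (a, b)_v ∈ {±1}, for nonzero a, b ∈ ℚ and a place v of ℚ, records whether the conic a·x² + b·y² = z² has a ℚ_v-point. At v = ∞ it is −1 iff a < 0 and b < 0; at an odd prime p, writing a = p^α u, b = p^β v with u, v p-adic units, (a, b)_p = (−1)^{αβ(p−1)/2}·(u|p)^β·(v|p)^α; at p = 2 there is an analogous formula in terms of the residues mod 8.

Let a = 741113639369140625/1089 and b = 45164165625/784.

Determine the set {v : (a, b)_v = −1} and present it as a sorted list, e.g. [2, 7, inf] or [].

[3, 37]

Mod squares: a ≡ 185, b ≡ 5865. Check v ∈ {∞, 2, 3, 5, 7, 11, 17, 23, 37}.
v=5: a=5^9·(≡3), b=5^5·(≡2) mod 5; (3|5)=-1, (2|5)=-1; (−1)^{9·5·2}·(-1)^5·(-1)^9 = +1.
v=3: a=3^-2·(≡2), b=3^3·(≡2) mod 3; (2|3)=-1, (2|3)=-1; (−1)^{-2·3·1}·(-1)^3·(-1)^-2 = -1.
v=∞: 185 > 0 and 5865 > 0  ⇒  (a,b)_∞ = +1.
v=7: a=7^2·(≡5), b=7^-2·(≡6) mod 7; (5|7)=-1, (6|7)=-1; (−1)^{2·-2·3}·(-1)^-2·(-1)^2 = +1.
v=2: v_2(a)=0, v_2(b)=-4; units ≡ 1, 1 (mod 8); ε·ε+αω+βω = 0·0+0·0+-4·0 ≡ 0  ⇒  (a,b)_2 = +1.
v=37: a=37^3·(≡5), b=37^2·(≡8) mod 37; (5|37)=-1, (8|37)=-1; (−1)^{3·2·18}·(-1)^2·(-1)^3 = -1.
v=23: a=23^2·(≡16), b=23^1·(≡18) mod 23; (16|23)=+1, (18|23)=+1; (−1)^{2·1·11}·(+1)^1·(+1)^2 = +1.
v=11: a=11^-2·(≡3), b=11^0·(≡6) mod 11; (3|11)=+1, (6|11)=-1; (−1)^{-2·0·5}·(+1)^0·(-1)^-2 = +1.
v=17: a=17^2·(≡13), b=17^1·(≡6) mod 17; (13|17)=+1, (6|17)=-1; (−1)^{2·1·8}·(+1)^1·(-1)^2 = +1.
Ram(185, 5865) = {3, 37}; no ℚ_3-point on the conic.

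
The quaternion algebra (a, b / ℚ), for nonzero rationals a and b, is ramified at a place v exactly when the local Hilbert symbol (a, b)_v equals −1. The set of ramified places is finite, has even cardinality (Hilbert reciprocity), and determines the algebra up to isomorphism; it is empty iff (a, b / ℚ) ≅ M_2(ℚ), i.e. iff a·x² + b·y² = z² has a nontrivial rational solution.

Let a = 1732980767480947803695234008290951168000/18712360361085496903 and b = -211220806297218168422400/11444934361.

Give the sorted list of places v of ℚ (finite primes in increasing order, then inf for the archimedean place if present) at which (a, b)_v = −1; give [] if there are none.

Mod squares: a ≡ 198835, b ≡ -114. Check v ∈ {∞, 2, 3, 5, 7, 11, 13, 17, 19, 23, 29, 31}.
v=29: a=29^-4·(≡2), b=29^-2·(≡19) mod 29; (2|29)=-1, (19|29)=-1; (−1)^{-4·-2·14}·(-1)^-2·(-1)^-4 = +1.
v=5: a=5^3·(≡3), b=5^2·(≡4) mod 5; (3|5)=-1, (4|5)=+1; (−1)^{3·2·2}·(-1)^2·(+1)^3 = +1.
v=13: a=13^9·(≡7), b=13^6·(≡10) mod 13; (7|13)=-1, (10|13)=+1; (−1)^{9·6·6}·(-1)^6·(+1)^9 = +1.
v=31: a=31^-4·(≡1), b=31^-2·(≡5) mod 31; (1|31)=+1, (5|31)=+1; (−1)^{-4·-2·15}·(+1)^-2·(+1)^-4 = +1.
v=2: v_2(a)=26, v_2(b)=15; units ≡ 3, 7 (mod 8); ε·ε+αω+βω = 1·1+26·0+15·1 ≡ 0  ⇒  (a,b)_2 = +1.
v=7: a=7^-3·(≡5), b=7^-2·(≡3) mod 7; (5|7)=-1, (3|7)=-1; (−1)^{-3·-2·3}·(-1)^-2·(-1)^-3 = -1.
v=3: a=3^2·(≡1), b=3^1·(≡1) mod 3; (1|3)=+1, (1|3)=+1; (−1)^{2·1·1}·(+1)^1·(+1)^2 = +1.
v=23: a=23^3·(≡21), b=23^2·(≡2) mod 23; (21|23)=-1, (2|23)=+1; (−1)^{3·2·11}·(-1)^2·(+1)^3 = +1.
v=11: a=11^10·(≡8), b=11^6·(≡7) mod 11; (8|11)=-1, (7|11)=-1; (−1)^{10·6·5}·(-1)^6·(-1)^10 = +1.
v=∞: 198835 > 0 and -114 < 0  ⇒  (a,b)_∞ = +1.
v=19: a=19^3·(≡3), b=19^1·(≡14) mod 19; (3|19)=-1, (14|19)=-1; (−1)^{3·1·9}·(-1)^1·(-1)^3 = -1.
v=17: a=17^-4·(≡5), b=17^-2·(≡3) mod 17; (5|17)=-1, (3|17)=-1; (−1)^{-4·-2·8}·(-1)^-2·(-1)^-4 = +1.
(198835, -114 / ℚ) ramifies at {7, 19}: a division algebra.

[7, 19]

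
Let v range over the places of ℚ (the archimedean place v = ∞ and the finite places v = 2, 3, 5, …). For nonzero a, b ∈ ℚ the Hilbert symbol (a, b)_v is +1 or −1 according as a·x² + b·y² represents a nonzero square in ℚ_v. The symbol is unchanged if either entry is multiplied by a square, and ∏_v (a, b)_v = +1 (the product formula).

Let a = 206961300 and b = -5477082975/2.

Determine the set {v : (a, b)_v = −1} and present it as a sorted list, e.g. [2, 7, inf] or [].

[2, 7, 13, 19]

Mod squares: a ≡ 13, b ≡ -798. Check v ∈ {∞, 2, 3, 5, 7, 13, 19}.
v=7: a=7^2·(≡5), b=7^1·(≡5) mod 7; (5|7)=-1, (5|7)=-1; (−1)^{2·1·3}·(-1)^1·(-1)^2 = -1.
v=19: a=19^2·(≡13), b=19^3·(≡13) mod 19; (13|19)=-1, (13|19)=-1; (−1)^{2·3·9}·(-1)^3·(-1)^2 = -1.
v=2: v_2(a)=2, v_2(b)=-1; units ≡ 5, 1 (mod 8); ε·ε+αω+βω = 0·0+2·0+-1·1 ≡ 1  ⇒  (a,b)_2 = -1.
v=3: a=3^2·(≡1), b=3^3·(≡1) mod 3; (1|3)=+1, (1|3)=+1; (−1)^{2·3·1}·(+1)^3·(+1)^2 = +1.
v=13: a=13^1·(≡1), b=13^2·(≡2) mod 13; (1|13)=+1, (2|13)=-1; (−1)^{1·2·6}·(+1)^2·(-1)^1 = -1.
v=∞: 13 > 0 and -798 < 0  ⇒  (a,b)_∞ = +1.
v=5: a=5^2·(≡2), b=5^2·(≡3) mod 5; (2|5)=-1, (3|5)=-1; (−1)^{2·2·2}·(-1)^2·(-1)^2 = +1.
|Ram(13, -798)| = 4, even; anisotropic at {2, 7, 13, 19}.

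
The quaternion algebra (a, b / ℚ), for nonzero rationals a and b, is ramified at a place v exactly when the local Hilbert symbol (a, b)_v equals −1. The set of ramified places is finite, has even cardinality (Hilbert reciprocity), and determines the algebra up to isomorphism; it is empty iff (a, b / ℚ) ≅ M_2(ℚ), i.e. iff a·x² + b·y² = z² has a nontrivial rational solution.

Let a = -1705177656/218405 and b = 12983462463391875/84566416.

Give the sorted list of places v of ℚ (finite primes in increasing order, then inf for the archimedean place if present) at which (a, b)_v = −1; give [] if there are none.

[2, 3, 5, 17]

(a, b) ≡ (-6630, 3) mod (ℚ^×)²; places V = {2, 3, 5, 7, 11, 13, 17, 19, ∞}.
(a,b)_17: α=1, u≡15; β=2, v≡10 (mod 17); (15|17)=+1, (10|17)=-1; sign (−1)^0·+1^2·-1^1 = -1.
(a,b)_3: α=9, u≡1; β=11, v≡1 (mod 3); (1|3)=+1, (1|3)=+1; sign (−1)^1·+1^11·+1^9 = -1.
(a,b)_2: α=3, β=-4; u≡5, v≡3 (mod 8); ε(u)ε(v)=0·1, αω(v)=3·1, βω(u)=-4·1; sum ≡ 1  ⇒  -1.
(a,b)_5: α=-1, u≡4; β=4, v≡2 (mod 5); (4|5)=+1, (2|5)=-1; sign (−1)^0·+1^4·-1^-1 = -1.
(a,b)_7: α=2, u≡5; β=4, v≡5 (mod 7); (5|7)=-1, (5|7)=-1; sign (−1)^0·-1^4·-1^2 = +1.
(a,b)_13: α=1, u≡1; β=2, v≡4 (mod 13); (1|13)=+1, (4|13)=+1; sign (−1)^0·+1^2·+1^1 = +1.
(a,b)_19: α=-2, u≡9; β=-2, v≡15 (mod 19); (9|19)=+1, (15|19)=-1; sign (−1)^0·+1^-2·-1^-2 = +1.
(a,b)_11: α=-2, u≡5; β=-4, v≡4 (mod 11); (5|11)=+1, (4|11)=+1; sign (−1)^0·+1^-4·+1^-2 = +1.
(a,b)_∞: sgn(-6630)=−, sgn(3)=+, so +1.
|Ram(-6630, 3)| = 4, even; anisotropic at {2, 3, 5, 17}.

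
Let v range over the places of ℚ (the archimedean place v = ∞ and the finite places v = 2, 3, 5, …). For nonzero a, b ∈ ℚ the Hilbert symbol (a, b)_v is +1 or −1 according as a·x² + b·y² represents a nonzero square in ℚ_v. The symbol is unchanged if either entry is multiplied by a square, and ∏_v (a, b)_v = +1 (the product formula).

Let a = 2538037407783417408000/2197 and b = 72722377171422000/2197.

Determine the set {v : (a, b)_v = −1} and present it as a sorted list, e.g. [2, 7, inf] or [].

[11, 13, 19, 23, 31, 43]

(a, b) ≡ (19372210, 1221415) mod (ℚ^×)²; places V = {2, 3, 5, 11, 13, 19, 23, 31, 43, ∞}.
(a,b)_11: α=1, u≡2; β=2, v≡6 (mod 11); (2|11)=-1, (6|11)=-1; sign (−1)^0·-1^2·-1^1 = -1.
(a,b)_13: α=-3, u≡2; β=-3, v≡9 (mod 13); (2|13)=-1, (9|13)=+1; sign (−1)^0·-1^-3·+1^-3 = -1.
(a,b)_5: α=3, u≡2; β=3, v≡3 (mod 5); (2|5)=-1, (3|5)=-1; sign (−1)^0·-1^3·-1^3 = +1.
(a,b)_31: α=3, u≡22; β=2, v≡12 (mod 31); (22|31)=-1, (12|31)=-1; sign (−1)^0·-1^2·-1^3 = -1.
(a,b)_23: α=1, u≡15; β=1, v≡15 (mod 23); (15|23)=-1, (15|23)=-1; sign (−1)^1·-1^1·-1^1 = -1.
(a,b)_43: α=4, u≡22; β=3, v≡1 (mod 43); (22|43)=-1, (1|43)=+1; sign (−1)^0·-1^3·+1^4 = -1.
(a,b)_19: α=1, u≡2; β=1, v≡13 (mod 19); (2|19)=-1, (13|19)=-1; sign (−1)^1·-1^1·-1^1 = -1.
(a,b)_2: α=9, β=4; u≡1, v≡7 (mod 8); ε(u)ε(v)=0·1, αω(v)=9·0, βω(u)=4·0; sum ≡ 0  ⇒  +1.
(a,b)_∞: sgn(19372210)=+, sgn(1221415)=+, so +1.
(a,b)_3: α=4, u≡1; β=2, v≡1 (mod 3); (1|3)=+1, (1|3)=+1; sign (−1)^0·+1^2·+1^4 = +1.
|Ram(19372210, 1221415)| = 6, even; anisotropic at {11, 13, 19, 23, 31, 43}.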